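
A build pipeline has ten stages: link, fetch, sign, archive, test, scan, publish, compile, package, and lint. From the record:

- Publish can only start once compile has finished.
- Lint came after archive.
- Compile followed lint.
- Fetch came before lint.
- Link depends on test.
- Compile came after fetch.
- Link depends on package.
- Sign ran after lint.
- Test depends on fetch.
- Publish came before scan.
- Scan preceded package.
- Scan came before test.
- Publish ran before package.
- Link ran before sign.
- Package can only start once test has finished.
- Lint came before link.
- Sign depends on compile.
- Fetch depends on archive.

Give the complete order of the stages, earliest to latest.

archive, fetch, lint, compile, publish, scan, test, package, link, sign

The constraints fix every adjacent pair, so only one ordering works:
archive → fetch → lint → compile → publish → scan → test → package → link → sign.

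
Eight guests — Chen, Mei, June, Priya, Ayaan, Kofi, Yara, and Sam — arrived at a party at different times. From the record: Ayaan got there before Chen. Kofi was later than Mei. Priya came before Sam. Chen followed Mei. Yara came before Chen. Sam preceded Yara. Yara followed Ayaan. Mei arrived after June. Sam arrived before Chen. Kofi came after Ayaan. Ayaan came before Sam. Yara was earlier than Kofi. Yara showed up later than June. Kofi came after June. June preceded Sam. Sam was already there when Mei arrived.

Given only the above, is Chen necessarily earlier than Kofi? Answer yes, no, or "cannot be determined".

cannot be determined

No chain of stated constraints runs from Chen to Kofi, and none runs from Kofi to Chen either.
So the relative order of Chen and Kofi is not fixed by the given facts.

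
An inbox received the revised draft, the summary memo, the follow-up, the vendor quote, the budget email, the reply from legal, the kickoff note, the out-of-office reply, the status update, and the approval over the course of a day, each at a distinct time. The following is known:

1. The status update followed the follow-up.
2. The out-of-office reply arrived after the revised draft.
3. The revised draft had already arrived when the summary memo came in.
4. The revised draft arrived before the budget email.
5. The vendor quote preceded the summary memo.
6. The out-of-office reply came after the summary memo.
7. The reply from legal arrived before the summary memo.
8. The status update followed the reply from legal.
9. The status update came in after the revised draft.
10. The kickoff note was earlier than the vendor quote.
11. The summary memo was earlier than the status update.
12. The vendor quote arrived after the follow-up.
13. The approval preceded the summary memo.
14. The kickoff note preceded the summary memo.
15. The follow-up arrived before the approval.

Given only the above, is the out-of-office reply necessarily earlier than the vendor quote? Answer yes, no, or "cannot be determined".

Tracing the constraints gives the vendor quote → the summary memo → the out-of-office reply, so the vendor quote must come before the out-of-office reply.
That means the out-of-office reply cannot be before the vendor quote.

no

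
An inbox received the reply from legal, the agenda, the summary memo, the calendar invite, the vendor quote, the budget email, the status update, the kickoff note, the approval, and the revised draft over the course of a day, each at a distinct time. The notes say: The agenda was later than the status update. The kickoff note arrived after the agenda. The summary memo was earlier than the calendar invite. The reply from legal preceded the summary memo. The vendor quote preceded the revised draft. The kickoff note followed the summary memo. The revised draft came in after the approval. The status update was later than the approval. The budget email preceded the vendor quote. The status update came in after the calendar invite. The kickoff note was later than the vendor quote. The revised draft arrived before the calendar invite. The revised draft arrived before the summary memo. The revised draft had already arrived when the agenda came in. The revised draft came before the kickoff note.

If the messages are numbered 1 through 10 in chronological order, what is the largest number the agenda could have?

9

The agenda must come before the kickoff note — 1 message forced after it.
Everything else can be placed before the agenda in some valid order, so the agenda can sit as late as position 10 − 1 = 9.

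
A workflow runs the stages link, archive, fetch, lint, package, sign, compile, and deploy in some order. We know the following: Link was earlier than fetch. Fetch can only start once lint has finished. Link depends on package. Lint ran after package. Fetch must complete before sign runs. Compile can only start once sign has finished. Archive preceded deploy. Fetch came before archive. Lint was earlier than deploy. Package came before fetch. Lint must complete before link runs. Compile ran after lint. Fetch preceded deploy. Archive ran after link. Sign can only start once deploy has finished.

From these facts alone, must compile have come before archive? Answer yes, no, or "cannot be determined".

no

Tracing the constraints gives archive → deploy → sign → compile, so archive must come before compile.
That means compile cannot be before archive.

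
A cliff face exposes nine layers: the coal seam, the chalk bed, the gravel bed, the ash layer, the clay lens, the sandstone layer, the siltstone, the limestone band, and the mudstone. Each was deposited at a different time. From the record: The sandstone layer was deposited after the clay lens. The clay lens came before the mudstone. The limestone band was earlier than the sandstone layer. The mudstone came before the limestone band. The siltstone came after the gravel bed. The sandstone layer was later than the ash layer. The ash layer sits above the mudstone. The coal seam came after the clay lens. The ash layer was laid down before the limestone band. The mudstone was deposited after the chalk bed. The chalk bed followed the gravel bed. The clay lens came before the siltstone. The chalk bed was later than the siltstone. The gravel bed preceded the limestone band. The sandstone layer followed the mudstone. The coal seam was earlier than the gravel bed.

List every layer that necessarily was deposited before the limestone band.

the ash layer, the chalk bed, the clay lens, the coal seam, the gravel bed, the mudstone, the siltstone

Directly stated before the limestone band: the ash layer, the gravel bed, and the mudstone.
The chalk bed reaches the limestone band via the chalk bed → the mudstone → the limestone band.
The clay lens reaches the limestone band via the clay lens → the mudstone → the limestone band.
The coal seam reaches the limestone band via the coal seam → the gravel bed → the limestone band.
Likewise the siltstone reaches the limestone band by chaining the stated constraints.
No chain forces the sandstone layer ahead of the limestone band.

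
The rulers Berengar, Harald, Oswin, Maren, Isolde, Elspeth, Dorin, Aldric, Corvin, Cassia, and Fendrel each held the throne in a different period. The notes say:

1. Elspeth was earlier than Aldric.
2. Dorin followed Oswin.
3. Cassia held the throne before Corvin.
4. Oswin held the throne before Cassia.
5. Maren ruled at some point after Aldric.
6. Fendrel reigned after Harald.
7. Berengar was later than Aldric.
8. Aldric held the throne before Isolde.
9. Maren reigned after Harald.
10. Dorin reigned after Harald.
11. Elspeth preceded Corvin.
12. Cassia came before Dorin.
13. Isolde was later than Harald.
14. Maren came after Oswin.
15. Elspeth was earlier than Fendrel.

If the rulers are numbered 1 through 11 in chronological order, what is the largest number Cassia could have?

Cassia must come before Corvin and Dorin — 2 rulers forced after them.
Everything else can be placed before Cassia in some valid order, so Cassia can sit as late as position 11 − 2 = 9.

9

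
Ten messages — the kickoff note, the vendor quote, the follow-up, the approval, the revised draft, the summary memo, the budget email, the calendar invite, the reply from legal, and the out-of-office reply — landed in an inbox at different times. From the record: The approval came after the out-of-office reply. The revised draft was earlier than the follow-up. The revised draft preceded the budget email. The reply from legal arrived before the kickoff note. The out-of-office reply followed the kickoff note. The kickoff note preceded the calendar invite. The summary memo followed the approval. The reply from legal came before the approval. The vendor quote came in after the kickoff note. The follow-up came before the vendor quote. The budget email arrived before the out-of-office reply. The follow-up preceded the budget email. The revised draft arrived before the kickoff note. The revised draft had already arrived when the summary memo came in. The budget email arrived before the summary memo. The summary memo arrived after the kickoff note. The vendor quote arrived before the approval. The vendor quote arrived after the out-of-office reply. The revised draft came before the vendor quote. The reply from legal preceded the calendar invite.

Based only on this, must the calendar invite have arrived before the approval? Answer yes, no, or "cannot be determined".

No chain of stated constraints runs from the calendar invite to the approval, and none runs from the approval to the calendar invite either.
So the relative order of the calendar invite and the approval is not fixed by the given facts.

cannot be determined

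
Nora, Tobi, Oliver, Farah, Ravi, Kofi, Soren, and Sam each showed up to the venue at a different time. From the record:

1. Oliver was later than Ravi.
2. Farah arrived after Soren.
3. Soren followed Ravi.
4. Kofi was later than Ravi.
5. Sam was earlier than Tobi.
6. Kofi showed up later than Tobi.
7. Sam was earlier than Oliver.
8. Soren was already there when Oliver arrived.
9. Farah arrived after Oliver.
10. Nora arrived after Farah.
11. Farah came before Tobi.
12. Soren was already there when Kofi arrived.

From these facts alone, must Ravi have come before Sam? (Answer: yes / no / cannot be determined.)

cannot be determined

No chain of stated constraints runs from Ravi to Sam, and none runs from Sam to Ravi either.
So the relative order of Ravi and Sam is not fixed by the given facts.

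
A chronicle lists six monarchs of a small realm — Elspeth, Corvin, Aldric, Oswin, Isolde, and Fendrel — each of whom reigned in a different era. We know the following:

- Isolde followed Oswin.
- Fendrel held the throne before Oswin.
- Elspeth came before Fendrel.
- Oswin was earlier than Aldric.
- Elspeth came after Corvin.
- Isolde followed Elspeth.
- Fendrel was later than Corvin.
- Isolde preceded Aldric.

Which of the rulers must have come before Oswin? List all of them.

Directly stated before Oswin: Fendrel.
Corvin reaches Oswin via Corvin → Fendrel → Oswin.
Elspeth reaches Oswin via Elspeth → Fendrel → Oswin.

Corvin, Elspeth, Fendrel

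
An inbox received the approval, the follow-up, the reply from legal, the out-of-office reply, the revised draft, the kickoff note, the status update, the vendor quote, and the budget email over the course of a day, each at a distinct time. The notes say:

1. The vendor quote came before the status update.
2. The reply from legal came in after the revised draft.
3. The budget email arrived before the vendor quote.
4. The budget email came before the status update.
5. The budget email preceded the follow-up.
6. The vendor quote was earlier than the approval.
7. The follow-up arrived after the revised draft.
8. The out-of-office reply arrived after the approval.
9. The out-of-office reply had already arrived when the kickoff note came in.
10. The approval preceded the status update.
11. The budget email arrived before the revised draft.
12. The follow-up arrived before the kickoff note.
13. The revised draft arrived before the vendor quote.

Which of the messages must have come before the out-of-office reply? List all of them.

Directly stated before the out-of-office reply: the approval.
The budget email reaches the out-of-office reply via the budget email → the vendor quote → the approval → the out-of-office reply.
The revised draft reaches the out-of-office reply via the revised draft → the vendor quote → the approval → the out-of-office reply.
The vendor quote reaches the out-of-office reply via the vendor quote → the approval → the out-of-office reply.
No chain forces the reply from legal (or any of the others) ahead of the out-of-office reply.

the approval, the budget email, the revised draft, the vendor quote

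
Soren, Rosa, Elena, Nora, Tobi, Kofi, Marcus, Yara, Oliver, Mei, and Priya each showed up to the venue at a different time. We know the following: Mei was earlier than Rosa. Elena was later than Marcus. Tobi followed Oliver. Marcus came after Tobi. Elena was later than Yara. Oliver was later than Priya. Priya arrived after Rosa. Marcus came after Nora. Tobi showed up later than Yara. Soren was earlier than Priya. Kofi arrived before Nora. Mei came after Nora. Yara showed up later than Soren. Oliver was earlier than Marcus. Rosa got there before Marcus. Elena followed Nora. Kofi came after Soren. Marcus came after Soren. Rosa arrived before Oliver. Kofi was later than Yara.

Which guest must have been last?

Elena

Every other guest has a chain of constraints placing them before Elena, so Elena is last.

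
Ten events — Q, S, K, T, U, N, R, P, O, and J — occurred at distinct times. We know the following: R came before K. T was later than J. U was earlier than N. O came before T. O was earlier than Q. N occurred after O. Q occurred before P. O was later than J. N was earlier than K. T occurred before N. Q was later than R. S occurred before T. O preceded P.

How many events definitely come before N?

Directly stated before N: O, T, and U.
J reaches N via J → O → N.
S reaches N via S → T → N.
No chain forces Q (or any of the others) ahead of N.
That's J, O, S, T, and U — 5 in all.

5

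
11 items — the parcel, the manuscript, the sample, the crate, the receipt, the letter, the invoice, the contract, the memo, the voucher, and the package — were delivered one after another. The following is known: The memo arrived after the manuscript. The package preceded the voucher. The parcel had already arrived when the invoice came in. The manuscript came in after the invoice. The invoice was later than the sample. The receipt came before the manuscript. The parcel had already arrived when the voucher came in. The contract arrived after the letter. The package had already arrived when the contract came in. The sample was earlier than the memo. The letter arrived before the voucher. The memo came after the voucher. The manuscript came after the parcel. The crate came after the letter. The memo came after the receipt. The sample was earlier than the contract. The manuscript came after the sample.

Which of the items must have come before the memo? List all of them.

the invoice, the letter, the manuscript, the package, the parcel, the receipt, the sample, the voucher

Directly stated before the memo: the manuscript, the receipt, the sample, and the voucher.
The invoice reaches the memo via the invoice → the manuscript → the memo.
The letter reaches the memo via the letter → the voucher → the memo.
The package reaches the memo via the package → the voucher → the memo.
Likewise the parcel reaches the memo by chaining the stated constraints.
No chain forces the crate (or any of the others) ahead of the memo.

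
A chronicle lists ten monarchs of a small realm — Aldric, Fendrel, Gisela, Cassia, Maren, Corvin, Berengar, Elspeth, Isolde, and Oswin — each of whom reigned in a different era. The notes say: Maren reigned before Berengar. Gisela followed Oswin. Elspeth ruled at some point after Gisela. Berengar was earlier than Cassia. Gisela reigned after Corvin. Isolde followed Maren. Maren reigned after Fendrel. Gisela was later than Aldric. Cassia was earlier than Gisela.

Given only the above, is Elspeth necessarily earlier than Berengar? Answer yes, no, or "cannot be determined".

no

Tracing the constraints gives Berengar → Cassia → Gisela → Elspeth, so Berengar must come before Elspeth.
That means Elspeth cannot be before Berengar.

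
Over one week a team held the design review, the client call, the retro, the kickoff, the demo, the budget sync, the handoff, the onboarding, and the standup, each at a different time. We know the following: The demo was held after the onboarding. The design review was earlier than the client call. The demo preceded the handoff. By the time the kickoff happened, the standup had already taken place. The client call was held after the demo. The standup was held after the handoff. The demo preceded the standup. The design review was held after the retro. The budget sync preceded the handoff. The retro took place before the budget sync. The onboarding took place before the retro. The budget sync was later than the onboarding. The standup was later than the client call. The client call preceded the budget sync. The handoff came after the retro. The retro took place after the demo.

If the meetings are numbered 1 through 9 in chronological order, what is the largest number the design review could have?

4

The design review must come before the budget sync, the client call, the handoff, the kickoff, and the standup — 5 meetings forced after it.
Everything else can be placed before the design review in some valid order, so the design review can sit as late as position 9 − 5 = 4.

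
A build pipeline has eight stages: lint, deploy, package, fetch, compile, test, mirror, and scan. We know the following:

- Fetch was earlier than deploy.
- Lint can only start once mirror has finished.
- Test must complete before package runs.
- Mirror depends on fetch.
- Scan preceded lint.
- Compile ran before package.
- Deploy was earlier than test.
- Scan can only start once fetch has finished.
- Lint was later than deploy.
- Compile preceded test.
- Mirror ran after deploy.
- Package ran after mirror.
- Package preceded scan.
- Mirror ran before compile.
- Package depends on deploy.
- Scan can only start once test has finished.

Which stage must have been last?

lint

Every other stage has a chain of constraints placing it before lint, so lint is last.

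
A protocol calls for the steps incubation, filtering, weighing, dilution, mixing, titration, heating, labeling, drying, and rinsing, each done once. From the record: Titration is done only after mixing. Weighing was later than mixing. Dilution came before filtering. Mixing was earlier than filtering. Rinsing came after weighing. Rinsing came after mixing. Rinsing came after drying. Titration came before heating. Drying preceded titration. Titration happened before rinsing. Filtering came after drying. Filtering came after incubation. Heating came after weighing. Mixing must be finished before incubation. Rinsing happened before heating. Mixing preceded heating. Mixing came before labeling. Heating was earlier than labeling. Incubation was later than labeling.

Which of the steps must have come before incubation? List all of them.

Directly stated before incubation: labeling and mixing.
Drying reaches incubation via drying → titration → heating → labeling → incubation.
Heating reaches incubation via heating → labeling → incubation.
Rinsing reaches incubation via rinsing → heating → labeling → incubation.
Likewise titration and weighing each reach incubation by chaining the stated constraints.
No chain forces filtering (or any of the others) ahead of incubation.

drying, heating, labeling, mixing, rinsing, titration, weighing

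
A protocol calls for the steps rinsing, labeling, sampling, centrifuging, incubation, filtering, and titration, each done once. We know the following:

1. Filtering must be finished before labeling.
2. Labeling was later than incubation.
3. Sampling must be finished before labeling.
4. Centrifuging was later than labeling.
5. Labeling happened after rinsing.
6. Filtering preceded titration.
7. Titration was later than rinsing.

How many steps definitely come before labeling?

Directly stated before labeling: filtering, incubation, rinsing, and sampling.
No chain forces centrifuging (or any of the others) ahead of labeling.
That's filtering, incubation, rinsing, and sampling — 4 in all.

4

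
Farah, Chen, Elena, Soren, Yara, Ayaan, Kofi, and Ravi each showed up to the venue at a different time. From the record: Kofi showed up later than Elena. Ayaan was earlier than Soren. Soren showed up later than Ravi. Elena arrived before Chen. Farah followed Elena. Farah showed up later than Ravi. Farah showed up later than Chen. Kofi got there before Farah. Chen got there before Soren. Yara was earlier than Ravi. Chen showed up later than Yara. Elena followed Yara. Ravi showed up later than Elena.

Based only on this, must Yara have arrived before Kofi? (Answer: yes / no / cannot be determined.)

Chain the constraints: Yara → Elena → Kofi. Each link is directly stated, so Yara comes before Kofi.

yes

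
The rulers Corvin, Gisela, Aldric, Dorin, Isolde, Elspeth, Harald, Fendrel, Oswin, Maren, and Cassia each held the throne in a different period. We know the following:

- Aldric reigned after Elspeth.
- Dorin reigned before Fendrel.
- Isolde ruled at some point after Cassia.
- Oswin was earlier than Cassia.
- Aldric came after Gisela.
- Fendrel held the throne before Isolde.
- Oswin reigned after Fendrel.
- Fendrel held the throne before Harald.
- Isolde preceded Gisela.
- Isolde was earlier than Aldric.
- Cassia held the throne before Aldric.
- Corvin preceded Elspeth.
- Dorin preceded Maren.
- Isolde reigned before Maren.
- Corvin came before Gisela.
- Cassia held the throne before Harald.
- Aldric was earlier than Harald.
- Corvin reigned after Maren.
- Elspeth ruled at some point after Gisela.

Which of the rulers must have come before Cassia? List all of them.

Directly stated before Cassia: Oswin.
Dorin reaches Cassia via Dorin → Fendrel → Oswin → Cassia.
Fendrel reaches Cassia via Fendrel → Oswin → Cassia.

Dorin, Fendrel, Oswin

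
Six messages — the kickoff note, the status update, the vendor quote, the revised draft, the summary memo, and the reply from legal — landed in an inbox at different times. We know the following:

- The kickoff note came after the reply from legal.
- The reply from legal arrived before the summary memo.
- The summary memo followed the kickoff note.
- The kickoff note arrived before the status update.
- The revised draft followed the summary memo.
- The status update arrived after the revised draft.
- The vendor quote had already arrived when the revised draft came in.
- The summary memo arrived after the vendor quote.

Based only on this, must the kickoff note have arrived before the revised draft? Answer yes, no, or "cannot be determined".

Chain the constraints: the kickoff note → the summary memo → the revised draft. Each link is directly stated, so the kickoff note comes before the revised draft.

yes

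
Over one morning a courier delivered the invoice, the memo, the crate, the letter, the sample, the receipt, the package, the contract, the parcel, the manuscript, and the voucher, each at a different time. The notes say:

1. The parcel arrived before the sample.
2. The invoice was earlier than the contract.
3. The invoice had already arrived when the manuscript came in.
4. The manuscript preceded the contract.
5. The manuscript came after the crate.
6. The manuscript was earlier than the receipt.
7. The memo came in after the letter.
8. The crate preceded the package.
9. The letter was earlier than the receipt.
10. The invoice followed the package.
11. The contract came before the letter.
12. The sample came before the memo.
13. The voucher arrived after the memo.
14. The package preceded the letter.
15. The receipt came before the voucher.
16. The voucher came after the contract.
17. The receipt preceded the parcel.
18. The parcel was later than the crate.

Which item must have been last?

Every other item has a chain of constraints placing it before the voucher, so the voucher is last.

the voucher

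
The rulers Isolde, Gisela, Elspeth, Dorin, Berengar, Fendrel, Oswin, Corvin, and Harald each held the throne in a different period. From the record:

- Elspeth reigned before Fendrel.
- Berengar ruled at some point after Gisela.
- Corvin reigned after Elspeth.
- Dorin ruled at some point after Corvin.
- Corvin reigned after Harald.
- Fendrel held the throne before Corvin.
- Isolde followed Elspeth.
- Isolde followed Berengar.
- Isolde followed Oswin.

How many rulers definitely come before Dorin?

Directly stated before Dorin: Corvin.
Elspeth reaches Dorin via Elspeth → Corvin → Dorin.
Fendrel reaches Dorin via Fendrel → Corvin → Dorin.
Harald reaches Dorin via Harald → Corvin → Dorin.
No chain forces Berengar (or any of the others) ahead of Dorin.
That's Corvin, Elspeth, Fendrel, and Harald — 4 in all.

4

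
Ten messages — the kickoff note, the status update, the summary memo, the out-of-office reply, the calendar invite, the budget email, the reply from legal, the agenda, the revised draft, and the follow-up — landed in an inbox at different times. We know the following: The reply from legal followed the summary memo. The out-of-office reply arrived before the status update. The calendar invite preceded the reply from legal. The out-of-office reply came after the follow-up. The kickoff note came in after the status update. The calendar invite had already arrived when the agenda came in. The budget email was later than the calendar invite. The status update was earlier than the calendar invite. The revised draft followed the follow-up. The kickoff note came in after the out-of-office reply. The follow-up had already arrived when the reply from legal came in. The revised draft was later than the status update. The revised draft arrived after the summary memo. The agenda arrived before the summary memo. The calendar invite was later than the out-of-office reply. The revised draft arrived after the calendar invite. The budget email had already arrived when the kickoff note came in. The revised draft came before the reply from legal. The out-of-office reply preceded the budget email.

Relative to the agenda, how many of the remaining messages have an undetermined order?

2

Forced before the agenda: the calendar invite, the follow-up, the out-of-office reply, and the status update; forced after the agenda: the reply from legal, the revised draft, and the summary memo.
That leaves the budget email and the kickoff note with no forced order relative to the agenda — 2.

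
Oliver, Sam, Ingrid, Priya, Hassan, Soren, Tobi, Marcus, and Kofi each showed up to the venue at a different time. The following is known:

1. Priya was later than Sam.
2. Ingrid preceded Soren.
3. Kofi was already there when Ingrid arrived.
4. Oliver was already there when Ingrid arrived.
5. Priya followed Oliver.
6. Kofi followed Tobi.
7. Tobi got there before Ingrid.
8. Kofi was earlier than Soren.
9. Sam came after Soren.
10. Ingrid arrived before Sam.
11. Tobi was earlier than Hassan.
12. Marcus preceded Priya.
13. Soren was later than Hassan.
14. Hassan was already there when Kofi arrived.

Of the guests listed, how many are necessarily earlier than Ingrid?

Directly stated before Ingrid: Kofi, Oliver, and Tobi.
Hassan reaches Ingrid via Hassan → Kofi → Ingrid.
No chain forces Sam (or any of the others) ahead of Ingrid.
That's Hassan, Kofi, Oliver, and Tobi — 4 in all.

4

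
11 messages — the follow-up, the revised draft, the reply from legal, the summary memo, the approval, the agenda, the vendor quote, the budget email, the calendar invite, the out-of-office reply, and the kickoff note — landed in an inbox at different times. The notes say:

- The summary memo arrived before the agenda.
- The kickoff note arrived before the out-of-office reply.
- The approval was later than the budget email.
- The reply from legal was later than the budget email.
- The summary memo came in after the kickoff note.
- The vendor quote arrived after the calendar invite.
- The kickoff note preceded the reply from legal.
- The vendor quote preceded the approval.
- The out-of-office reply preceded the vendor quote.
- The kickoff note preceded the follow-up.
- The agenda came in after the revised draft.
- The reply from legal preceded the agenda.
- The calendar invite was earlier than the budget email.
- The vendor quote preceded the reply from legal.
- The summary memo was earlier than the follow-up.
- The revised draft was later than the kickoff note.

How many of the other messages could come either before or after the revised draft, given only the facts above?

Forced before the revised draft: the kickoff note; forced after the revised draft: the agenda.
That leaves the approval, the budget email, the calendar invite, the follow-up, the out-of-office reply, the reply from legal, the summary memo, and the vendor quote with no forced order relative to the revised draft — 8.

8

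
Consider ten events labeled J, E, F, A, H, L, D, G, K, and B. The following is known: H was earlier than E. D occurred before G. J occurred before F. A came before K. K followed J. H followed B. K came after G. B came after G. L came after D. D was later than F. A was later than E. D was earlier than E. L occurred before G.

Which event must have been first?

J has a chain of constraints placing it before every other event, so J must be first.

J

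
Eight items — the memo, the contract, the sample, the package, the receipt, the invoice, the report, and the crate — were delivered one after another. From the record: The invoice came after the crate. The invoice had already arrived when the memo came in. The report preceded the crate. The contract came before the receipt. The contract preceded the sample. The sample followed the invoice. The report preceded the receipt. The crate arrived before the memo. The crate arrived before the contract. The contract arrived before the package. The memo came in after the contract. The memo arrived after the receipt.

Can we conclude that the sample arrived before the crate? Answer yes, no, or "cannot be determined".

no

Tracing the constraints gives the crate → the contract → the sample, so the crate must come before the sample.
That means the sample cannot be before the crate.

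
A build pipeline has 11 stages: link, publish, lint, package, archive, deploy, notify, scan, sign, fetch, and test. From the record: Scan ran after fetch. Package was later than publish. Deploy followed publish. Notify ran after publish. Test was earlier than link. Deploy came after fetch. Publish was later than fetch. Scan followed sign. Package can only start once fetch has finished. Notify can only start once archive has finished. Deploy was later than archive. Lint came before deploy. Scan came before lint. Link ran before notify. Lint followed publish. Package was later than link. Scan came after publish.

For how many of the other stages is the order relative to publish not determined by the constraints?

4

Forced before publish: fetch; forced after publish: deploy, lint, notify, package, and scan.
That leaves archive, link, sign, and test with no forced order relative to publish — 4.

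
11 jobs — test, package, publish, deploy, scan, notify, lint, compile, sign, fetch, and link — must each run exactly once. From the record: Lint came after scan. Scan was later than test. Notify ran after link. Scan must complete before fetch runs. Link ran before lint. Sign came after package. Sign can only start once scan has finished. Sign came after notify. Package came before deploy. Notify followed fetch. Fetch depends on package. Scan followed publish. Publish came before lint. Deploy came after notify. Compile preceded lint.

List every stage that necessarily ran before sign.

fetch, link, notify, package, publish, scan, test

Directly stated before sign: notify, package, and scan.
Fetch reaches sign via fetch → notify → sign.
Link reaches sign via link → notify → sign.
Publish reaches sign via publish → scan → sign.
Likewise test reaches sign by chaining the stated constraints.
No chain forces deploy (or any of the others) ahead of sign.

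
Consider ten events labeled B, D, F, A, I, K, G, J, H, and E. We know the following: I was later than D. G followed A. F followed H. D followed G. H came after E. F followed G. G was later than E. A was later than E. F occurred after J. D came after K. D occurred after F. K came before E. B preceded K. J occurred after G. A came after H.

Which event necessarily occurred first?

B

B has a chain of constraints placing it before every other event, so B must be first.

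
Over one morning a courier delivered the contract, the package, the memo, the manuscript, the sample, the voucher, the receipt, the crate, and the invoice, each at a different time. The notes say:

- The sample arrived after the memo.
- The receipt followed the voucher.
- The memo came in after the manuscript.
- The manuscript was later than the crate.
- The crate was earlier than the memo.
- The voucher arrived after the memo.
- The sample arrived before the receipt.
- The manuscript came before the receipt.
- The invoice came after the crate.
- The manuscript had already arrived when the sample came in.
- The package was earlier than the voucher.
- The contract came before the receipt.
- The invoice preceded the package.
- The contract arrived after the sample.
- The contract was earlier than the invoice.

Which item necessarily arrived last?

Every other item has a chain of constraints placing it before the receipt, so the receipt is last.

the receipt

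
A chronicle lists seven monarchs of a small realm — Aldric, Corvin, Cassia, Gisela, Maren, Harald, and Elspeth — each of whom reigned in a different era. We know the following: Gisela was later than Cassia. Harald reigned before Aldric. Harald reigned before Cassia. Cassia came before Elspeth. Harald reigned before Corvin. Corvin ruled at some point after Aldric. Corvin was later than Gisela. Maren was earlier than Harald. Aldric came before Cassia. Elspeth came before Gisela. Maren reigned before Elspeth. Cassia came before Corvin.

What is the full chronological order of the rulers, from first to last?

Maren, Harald, Aldric, Cassia, Elspeth, Gisela, Corvin

The constraints fix every adjacent pair, so only one ordering works:
Maren → Harald → Aldric → Cassia → Elspeth → Gisela → Corvin.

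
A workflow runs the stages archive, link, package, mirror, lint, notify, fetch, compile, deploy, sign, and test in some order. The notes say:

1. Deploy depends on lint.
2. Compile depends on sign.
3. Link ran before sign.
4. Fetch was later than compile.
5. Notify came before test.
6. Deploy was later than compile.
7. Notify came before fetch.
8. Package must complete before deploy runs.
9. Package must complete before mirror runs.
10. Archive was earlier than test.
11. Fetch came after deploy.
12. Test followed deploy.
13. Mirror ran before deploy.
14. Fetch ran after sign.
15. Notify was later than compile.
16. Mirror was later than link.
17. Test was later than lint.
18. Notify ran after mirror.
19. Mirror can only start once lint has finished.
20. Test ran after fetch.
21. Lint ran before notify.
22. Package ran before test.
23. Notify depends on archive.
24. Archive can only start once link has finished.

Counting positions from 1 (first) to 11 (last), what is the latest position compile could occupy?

Compile must come before deploy, fetch, notify, and test — 4 stages forced after it.
Everything else can be placed before compile in some valid order, so compile can sit as late as position 11 − 4 = 7.

7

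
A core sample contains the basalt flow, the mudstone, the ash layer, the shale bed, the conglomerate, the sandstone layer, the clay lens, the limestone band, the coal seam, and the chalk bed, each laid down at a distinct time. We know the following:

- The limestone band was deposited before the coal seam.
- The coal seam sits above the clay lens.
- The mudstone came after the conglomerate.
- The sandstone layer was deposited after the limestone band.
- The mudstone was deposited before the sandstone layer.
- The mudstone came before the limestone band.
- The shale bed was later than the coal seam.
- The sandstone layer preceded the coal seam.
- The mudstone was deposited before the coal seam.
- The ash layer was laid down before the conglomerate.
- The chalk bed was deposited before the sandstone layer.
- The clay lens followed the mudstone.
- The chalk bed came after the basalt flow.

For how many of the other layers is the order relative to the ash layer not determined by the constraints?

Forced after the ash layer: the clay lens, the coal seam, the conglomerate, the limestone band, the mudstone, the sandstone layer, and the shale bed.
That leaves the basalt flow and the chalk bed with no forced order relative to the ash layer — 2.

2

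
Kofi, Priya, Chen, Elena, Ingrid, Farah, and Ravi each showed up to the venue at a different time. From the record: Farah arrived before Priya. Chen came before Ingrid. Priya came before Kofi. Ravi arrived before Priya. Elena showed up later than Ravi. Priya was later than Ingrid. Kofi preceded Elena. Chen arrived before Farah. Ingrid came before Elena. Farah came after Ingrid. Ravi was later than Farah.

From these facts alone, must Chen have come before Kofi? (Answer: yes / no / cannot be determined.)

yes

Chain the constraints: Chen → Farah → Priya → Kofi. Each link is directly stated, so Chen comes before Kofi.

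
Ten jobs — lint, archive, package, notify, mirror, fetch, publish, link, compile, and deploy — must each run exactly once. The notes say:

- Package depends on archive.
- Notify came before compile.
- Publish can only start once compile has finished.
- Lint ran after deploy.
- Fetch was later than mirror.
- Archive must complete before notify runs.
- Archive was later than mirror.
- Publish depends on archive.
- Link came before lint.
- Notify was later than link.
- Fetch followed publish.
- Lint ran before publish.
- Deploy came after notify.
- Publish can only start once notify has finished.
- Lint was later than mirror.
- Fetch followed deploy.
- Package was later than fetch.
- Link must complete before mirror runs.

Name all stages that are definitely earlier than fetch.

Directly stated before fetch: deploy, mirror, and publish.
Archive reaches fetch via archive → publish → fetch.
Compile reaches fetch via compile → publish → fetch.
Link reaches fetch via link → mirror → fetch.
Likewise lint and notify each reach fetch by chaining the stated constraints.
No chain forces package ahead of fetch.

archive, compile, deploy, link, lint, mirror, notify, publish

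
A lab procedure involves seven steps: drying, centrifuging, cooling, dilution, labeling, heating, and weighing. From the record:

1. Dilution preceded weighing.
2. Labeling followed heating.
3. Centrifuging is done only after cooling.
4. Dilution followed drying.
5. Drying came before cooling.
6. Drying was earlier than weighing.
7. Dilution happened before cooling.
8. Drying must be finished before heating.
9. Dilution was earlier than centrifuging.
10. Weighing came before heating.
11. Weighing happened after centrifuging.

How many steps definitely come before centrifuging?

3

Directly stated before centrifuging: cooling and dilution.
Drying reaches centrifuging via drying → dilution → centrifuging.
No chain forces weighing (or any of the others) ahead of centrifuging.
That's cooling, dilution, and drying — 3 in all.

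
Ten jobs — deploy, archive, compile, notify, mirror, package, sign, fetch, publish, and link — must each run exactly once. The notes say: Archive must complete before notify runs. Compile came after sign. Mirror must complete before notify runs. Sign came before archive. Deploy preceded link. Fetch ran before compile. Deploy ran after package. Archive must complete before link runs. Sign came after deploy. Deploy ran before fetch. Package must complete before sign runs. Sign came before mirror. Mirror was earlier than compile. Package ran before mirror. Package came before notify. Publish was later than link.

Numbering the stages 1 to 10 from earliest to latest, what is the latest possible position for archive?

7

Archive must come before link, notify, and publish — 3 stages forced after it.
Everything else can be placed before archive in some valid order, so archive can sit as late as position 10 − 3 = 7.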